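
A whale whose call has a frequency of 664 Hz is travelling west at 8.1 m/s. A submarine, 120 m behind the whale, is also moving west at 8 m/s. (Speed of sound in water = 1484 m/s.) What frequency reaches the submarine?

664 Hz

The submarine is behind, so the whale is moving away from it while the submarine is moving toward the whale.
Both move, so f' = f · (v + v_o)/(v + v_s).
f' = 664 × (1484 + 8)/(1484 + 8.1) = 664 × 1492/1492.1 ≈ 664 Hz.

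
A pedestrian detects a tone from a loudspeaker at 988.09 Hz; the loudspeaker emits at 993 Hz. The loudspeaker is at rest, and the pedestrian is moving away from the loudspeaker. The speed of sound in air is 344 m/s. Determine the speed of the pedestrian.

1.70 m/s

f' = f · (v − v_o)/v ⇒ v_o = v · |f'/f − 1|.
v_o = 344 × |988.09/993 − 1| = 344 × 0.004945 ≈ 1.70 m/s.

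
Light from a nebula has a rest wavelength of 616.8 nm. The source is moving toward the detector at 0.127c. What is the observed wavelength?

542.9 nm

Relativistic Doppler for wavelength: λ' = λ₀ · √((1 − β)/(1 + β)).
λ' = 616.8 × √(0.8730/1.1270) = 616.8 × 0.88013 ≈ 542.9 nm.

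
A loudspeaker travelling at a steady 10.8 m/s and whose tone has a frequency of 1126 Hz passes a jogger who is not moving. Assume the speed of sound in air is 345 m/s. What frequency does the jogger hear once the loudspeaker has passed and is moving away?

Receding: f₂ = f · v/(v + v_s) = 1126 × 345/355.8 ≈ 1092 Hz.

1092 Hz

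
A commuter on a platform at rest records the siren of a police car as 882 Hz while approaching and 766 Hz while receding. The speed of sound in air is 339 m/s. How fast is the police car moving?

f₁/f₂ = (v + v_s)/(v − v_s), so v_s = v · (f₁ − f₂)/(f₁ + f₂).
v_s = 339 × (882 − 766)/(882 + 766) = 339 × 116/1648 ≈ 23.9 m/s.

23.9 m/s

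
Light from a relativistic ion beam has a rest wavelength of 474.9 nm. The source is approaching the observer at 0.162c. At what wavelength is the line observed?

Relativistic Doppler for wavelength: λ' = λ₀ · √((1 − β)/(1 + β)).
λ' = 474.9 × √(0.8380/1.1620) = 474.9 × 0.84922 ≈ 403.3 nm.

403.3 nm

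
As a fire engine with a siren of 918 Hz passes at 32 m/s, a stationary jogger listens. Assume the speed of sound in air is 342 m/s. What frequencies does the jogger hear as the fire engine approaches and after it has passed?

1013 Hz approaching; 839 Hz receding

Approaching: f₁ = f · v/(v − v_s) = 918 × 342/310 ≈ 1013 Hz.
Receding: f₂ = f · v/(v + v_s) = 918 × 342/374 ≈ 839 Hz.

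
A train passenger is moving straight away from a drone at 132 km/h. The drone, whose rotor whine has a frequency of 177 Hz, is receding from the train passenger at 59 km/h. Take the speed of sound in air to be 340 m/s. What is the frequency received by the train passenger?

151 Hz

59 km/h = 16.39 m/s; 132 km/h = 36.67 m/s.
General Doppler shift: f' = f · (v − v_o)/(v + v_s).
f' = 177 × (340 − 36.67)/(340 + 16.39) = 177 × 303.33/356.39 ≈ 151 Hz.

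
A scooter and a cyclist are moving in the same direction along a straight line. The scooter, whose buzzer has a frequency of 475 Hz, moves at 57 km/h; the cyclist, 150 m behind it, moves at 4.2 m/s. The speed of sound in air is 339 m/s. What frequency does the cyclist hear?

57 km/h = 15.83 m/s.
The cyclist is behind, so the scooter is moving away from it while the cyclist is moving toward the scooter.
General Doppler shift: f' = f · (v + v_o)/(v + v_s).
f' = 475 × (339 + 4.2)/(339 + 15.83) = 475 × 343.2/354.83 ≈ 459 Hz.

459 Hz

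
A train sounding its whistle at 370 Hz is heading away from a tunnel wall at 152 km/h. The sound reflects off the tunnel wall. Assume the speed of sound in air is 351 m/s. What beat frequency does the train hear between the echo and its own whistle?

152 km/h = 42.22 m/s.
The tunnel wall receives the sound from a moving source: f₁ = f₀ · v/(v + v_e) = 370 × 351/393.22 ≈ 330.3 Hz.
On the return leg the train is a moving observer: f₂ = f₁ · (v − v_e)/v = 330.3 × 308.78/351 ≈ 290.5 Hz.
Equivalently f₂ = f₀ · (v − v_e)/(v + v_e).
Beat against the emitted tone: |f₂ − f₀| = 2v_e·f₀/(v + v_e) = 2 × 42.22 × 370/393.22 ≈ 79 Hz.

79 Hz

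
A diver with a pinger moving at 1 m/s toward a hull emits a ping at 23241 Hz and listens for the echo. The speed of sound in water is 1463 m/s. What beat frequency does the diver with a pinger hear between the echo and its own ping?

31.8 Hz

The hull receives the sound from a moving source: f₁ = f₀ · v/(v − v_e) = 23241 × 1463/1462 ≈ 23256.9 Hz.
On the return leg the diver with a pinger is a moving observer: f₂ = f₁ · (v + v_e)/v = 23256.9 × 1464/1463 ≈ 23272.8 Hz.
Equivalently f₂ = f₀ · (v + v_e)/(v − v_e).
Beat against the emitted tone: |f₂ − f₀| = 2v_e·f₀/(v − v_e) = 2 × 1 × 23241/1462 ≈ 31.8 Hz.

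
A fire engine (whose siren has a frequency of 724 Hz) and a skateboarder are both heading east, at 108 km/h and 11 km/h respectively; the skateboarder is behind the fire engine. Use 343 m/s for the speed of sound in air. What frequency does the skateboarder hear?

672 Hz

108 km/h = 30 m/s; 11 km/h = 3.056 m/s.
The skateboarder is behind, so the fire engine is moving away from it while the skateboarder is moving toward the fire engine.
General Doppler shift: f' = f · (v + v_o)/(v + v_s).
f' = 724 × (343 + 3.056)/(343 + 30) = 724 × 346.06/373 ≈ 672 Hz.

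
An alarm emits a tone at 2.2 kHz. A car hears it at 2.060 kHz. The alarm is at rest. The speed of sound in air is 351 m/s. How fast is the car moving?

f' < f, so the car is receding.
f' = f · (v − v_o)/v ⇒ v_o = v · |f'/f − 1|.
v_o = 351 × |2.060/2.2 − 1| = 351 × 0.06364 ≈ 22.3 m/s.

22.3 m/s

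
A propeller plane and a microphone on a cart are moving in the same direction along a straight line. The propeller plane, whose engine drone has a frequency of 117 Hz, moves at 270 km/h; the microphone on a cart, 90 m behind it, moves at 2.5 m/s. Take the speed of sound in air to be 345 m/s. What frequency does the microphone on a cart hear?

97 Hz

270 km/h = 75 m/s.
The microphone on a cart is behind, so the propeller plane is moving away from it while the microphone on a cart is moving toward the propeller plane.
With source receding and observer approaching, f' = f · (v + v_o)/(v + v_s).
f' = 117 × (345 + 2.5)/(345 + 75) = 117 × 347.5/420 ≈ 97 Hz.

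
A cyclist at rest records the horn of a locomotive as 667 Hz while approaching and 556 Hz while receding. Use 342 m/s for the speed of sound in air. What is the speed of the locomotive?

f₁/f₂ = (v + v_s)/(v − v_s), so v_s = v · (f₁ − f₂)/(f₁ + f₂).
v_s = 342 × (667 − 556)/(667 + 556) = 342 × 111/1223 ≈ 31 m/s.

31 m/s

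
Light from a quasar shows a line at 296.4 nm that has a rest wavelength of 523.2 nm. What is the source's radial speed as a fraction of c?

0.514c

λ'/λ₀ = 0.5665 < 1 (blueshift), so the source is approaching.
λ'/λ₀ = √((1 − β)/(1 + β)) for an approaching source ⇒ β = (1 − r²)/(1 + r²) with r = λ'/λ₀.
β = (1 − 0.3209)/(1 + 0.3209) ≈ 0.514.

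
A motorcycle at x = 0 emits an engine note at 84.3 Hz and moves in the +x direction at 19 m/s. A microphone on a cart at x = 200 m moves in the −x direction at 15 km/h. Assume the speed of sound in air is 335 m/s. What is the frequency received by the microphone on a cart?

90 Hz

15 km/h = 4.167 m/s.
The observer lies on the +x side, so the source is heading toward the observer and the observer is heading toward the source.
Both move, so f' = f · (v + v_o)/(v − v_s).
f' = 84.3 × (335 + 4.167)/(335 − 19) = 84.3 × 339.17/316 ≈ 90 Hz.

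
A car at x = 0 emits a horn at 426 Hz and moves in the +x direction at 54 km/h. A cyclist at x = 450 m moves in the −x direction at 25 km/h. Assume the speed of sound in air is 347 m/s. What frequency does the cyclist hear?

454 Hz

54 km/h = 15 m/s; 25 km/h = 6.944 m/s.
The observer lies on the +x side, so the source is heading toward the observer and the observer is heading toward the source.
Both move, so f' = f · (v + v_o)/(v − v_s).
f' = 426 × (347 + 6.944)/(347 − 15) = 426 × 353.94/332 ≈ 454 Hz.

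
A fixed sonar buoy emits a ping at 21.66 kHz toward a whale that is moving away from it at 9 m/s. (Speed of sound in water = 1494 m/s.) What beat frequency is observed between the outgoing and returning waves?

The whale first receives the wave as a moving observer: f₁ = f₀ · (v − u)/v = 21.66 × (1494 − 9)/1494 ≈ 21.530 kHz.
On reflection it acts as a source moving away from the stationary detector: f₂ = f₁ · v/(v + u) = 21.530 × 1494/1503 ≈ 21.401 kHz.
Beat frequency (with f₀ = 21660 Hz): |f₂ − f₀| = 2u·f₀/(v + u) = 2 × 9 × 21660/1503 ≈ 259 Hz.

259 Hz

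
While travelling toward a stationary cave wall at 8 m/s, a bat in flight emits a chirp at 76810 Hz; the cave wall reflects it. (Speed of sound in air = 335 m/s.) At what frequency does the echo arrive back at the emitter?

The cave wall receives the sound from a moving source: f₁ = f₀ · v/(v − v_e) = 76810 × 335/327 ≈ 78689 Hz.
On the return leg the bat in flight is a moving observer: f₂ = f₁ · (v + v_e)/v = 78689 × 343/335 ≈ 80568 Hz.

80568 Hz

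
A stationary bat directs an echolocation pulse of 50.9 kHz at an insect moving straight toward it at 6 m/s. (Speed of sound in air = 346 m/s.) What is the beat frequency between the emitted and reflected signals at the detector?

The insect first receives the wave as a moving observer: f₁ = f₀ · (v + u)/v = 50.9 × (346 + 6)/346 ≈ 51.783 kHz.
The reflection then acts as a moving source: f₂ = f₁ · v/(v − u) ≈ 52.696 kHz.
Beat frequency (with f₀ = 50900 Hz): |f₂ − f₀| = 2u·f₀/(v − u) = 2 × 6 × 50900/340 ≈ 1796 Hz.

1796 Hz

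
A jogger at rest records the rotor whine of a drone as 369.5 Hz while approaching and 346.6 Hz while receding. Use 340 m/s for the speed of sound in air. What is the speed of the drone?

10.9 m/s

f₁/f₂ = (v + v_s)/(v − v_s), so v_s = v · (f₁ − f₂)/(f₁ + f₂).
v_s = 340 × (369.5 − 346.6)/(369.5 + 346.6) = 340 × 22.9/716.1 ≈ 10.9 m/s.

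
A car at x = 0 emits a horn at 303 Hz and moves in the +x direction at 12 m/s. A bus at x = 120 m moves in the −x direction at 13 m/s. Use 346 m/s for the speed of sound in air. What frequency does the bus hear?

326 Hz

The observer lies on the +x side, so the source is heading toward the observer and the observer is heading toward the source.
With source approaching and observer approaching, f' = f · (v + v_o)/(v − v_s).
f' = 303 × (346 + 13)/(346 − 12) = 303 × 359/334 ≈ 326 Hz.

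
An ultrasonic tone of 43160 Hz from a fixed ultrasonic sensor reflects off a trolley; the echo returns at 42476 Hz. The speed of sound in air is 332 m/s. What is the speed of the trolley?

2.65 m/s

Double Doppler shift off a moving reflector: f₂ = f₀ · (v + u)/(v − u) (u > 0 toward emitter).
Rearranging, u = v · (f₂ − f₀)/(f₂ + f₀) = 332 × -684/85636 ≈ -2.65 m/s.
So the trolley is moving at 2.65 m/s away from the emitter.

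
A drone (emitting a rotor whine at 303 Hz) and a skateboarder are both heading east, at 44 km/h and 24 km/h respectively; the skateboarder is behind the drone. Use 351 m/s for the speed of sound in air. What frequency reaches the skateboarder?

44 km/h = 12.22 m/s; 24 km/h = 6.667 m/s.
The skateboarder is behind, so the drone is moving away from it while the skateboarder is moving toward the drone.
General Doppler shift: f' = f · (v + v_o)/(v + v_s).
f' = 303 × (351 + 6.667)/(351 + 12.22) = 303 × 357.67/363.22 ≈ 298 Hz.

298 Hz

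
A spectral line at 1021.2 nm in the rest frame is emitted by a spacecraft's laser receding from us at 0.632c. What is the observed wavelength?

Relativistic Doppler for wavelength: λ' = λ₀ · √((1 + β)/(1 − β)).
λ' = 1021.2 × √(1.6320/0.3680) = 1021.2 × 2.10589 ≈ 2150.5 nm.

2150.5 nm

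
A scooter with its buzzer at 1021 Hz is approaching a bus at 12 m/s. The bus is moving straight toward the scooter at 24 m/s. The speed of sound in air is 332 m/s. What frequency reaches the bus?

1136 Hz

General Doppler shift: f' = f · (v + v_o)/(v − v_s).
f' = 1021 × (332 + 24)/(332 − 12) = 1021 × 356/320 ≈ 1136 Hz.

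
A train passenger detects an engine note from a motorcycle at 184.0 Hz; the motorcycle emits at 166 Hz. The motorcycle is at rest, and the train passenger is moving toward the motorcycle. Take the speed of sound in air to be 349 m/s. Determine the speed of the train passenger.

f' = f · (v + v_o)/v ⇒ v_o = v · |f'/f − 1|.
v_o = 349 × |184.0/166 − 1| = 349 × 0.1084 ≈ 38 m/s.

38 m/s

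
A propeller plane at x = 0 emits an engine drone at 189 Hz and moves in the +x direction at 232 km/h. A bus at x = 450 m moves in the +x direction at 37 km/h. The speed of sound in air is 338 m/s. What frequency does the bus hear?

232 km/h = 64.44 m/s; 37 km/h = 10.28 m/s.
The observer lies on the +x side, so the source is heading toward the observer and the observer is heading away from the source.
Both move, so f' = f · (v − v_o)/(v − v_s).
f' = 189 × (338 − 10.28)/(338 − 64.44) = 189 × 327.72/273.56 ≈ 226 Hz.

226 Hz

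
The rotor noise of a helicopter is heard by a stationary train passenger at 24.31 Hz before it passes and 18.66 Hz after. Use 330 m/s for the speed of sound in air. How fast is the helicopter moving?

f₁/f₂ = (v + v_s)/(v − v_s), so v_s = v · (f₁ − f₂)/(f₁ + f₂).
v_s = 330 × (24.31 − 18.66)/(24.31 + 18.66) = 330 × 5.65/42.97 ≈ 43 m/s.

43 m/s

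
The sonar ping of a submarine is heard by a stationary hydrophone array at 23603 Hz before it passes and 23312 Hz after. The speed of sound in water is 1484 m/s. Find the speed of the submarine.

f₁/f₂ = (v + v_s)/(v − v_s), so v_s = v · (f₁ − f₂)/(f₁ + f₂).
v_s = 1484 × (23603 − 23312)/(23603 + 23312) = 1484 × 291/46915 ≈ 9.2 m/s.

9.2 m/s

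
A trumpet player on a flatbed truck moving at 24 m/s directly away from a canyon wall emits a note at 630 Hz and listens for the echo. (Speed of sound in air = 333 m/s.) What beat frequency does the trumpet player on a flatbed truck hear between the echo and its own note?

The canyon wall receives the sound from a moving source: f₁ = f₀ · v/(v + v_e) = 630 × 333/357 ≈ 587.6 Hz.
On the return leg the trumpet player on a flatbed truck is a moving observer: f₂ = f₁ · (v − v_e)/v = 587.6 × 309/333 ≈ 545.3 Hz.
Beat against the emitted tone: |f₂ − f₀| = 2v_e·f₀/(v + v_e) = 2 × 24 × 630/357 ≈ 85 Hz.

85 Hz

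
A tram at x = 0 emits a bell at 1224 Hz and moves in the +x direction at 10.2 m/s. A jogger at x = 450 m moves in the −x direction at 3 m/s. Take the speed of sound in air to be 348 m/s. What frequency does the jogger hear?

The observer lies on the +x side, so the source is heading toward the observer and the observer is heading toward the source.
General Doppler shift: f' = f · (v + v_o)/(v − v_s).
f' = 1224 × (348 + 3)/(348 − 10.2) = 1224 × 351/337.8 ≈ 1272 Hz.

1272 Hz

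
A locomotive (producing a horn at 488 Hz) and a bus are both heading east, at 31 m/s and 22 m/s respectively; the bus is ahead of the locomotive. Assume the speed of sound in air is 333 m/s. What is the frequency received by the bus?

503 Hz

The bus is ahead, so the locomotive is moving toward it while the bus is moving away from the locomotive.
With source approaching and observer receding, f' = f · (v − v_o)/(v − v_s).
f' = 488 × (333 − 22)/(333 − 31) = 488 × 311/302 ≈ 503 Hz.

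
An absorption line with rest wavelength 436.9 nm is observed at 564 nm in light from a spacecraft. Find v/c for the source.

0.250c

λ'/λ₀ = 1.2909 > 1 (redshift), so the source is receding.
λ'/λ₀ = √((1 + β)/(1 − β)) for a receding source ⇒ β = (r² − 1)/(r² + 1) with r = λ'/λ₀.
β = (1.6665 − 1)/(1.6665 + 1) ≈ 0.250.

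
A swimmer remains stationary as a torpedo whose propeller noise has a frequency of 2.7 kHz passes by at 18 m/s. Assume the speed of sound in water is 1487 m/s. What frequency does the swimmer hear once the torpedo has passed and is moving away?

2.67 kHz

Receding: f₂ = f · v/(v + v_s) = 2.7 × 1487/1505 ≈ 2.67 kHz.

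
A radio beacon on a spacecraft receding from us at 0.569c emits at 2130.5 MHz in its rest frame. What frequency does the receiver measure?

Relativistic Doppler for frequency: f' = f₀ · √((1 − β)/(1 + β)).
f' = 2130.5 × √(0.4310/1.5690) = 2130.5 × 0.52412 ≈ 1116.6 MHz.

1116.6 MHz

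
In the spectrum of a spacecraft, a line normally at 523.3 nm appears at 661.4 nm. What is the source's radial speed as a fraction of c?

λ'/λ₀ = 1.2639 > 1 (redshift), so the source is receding.
λ'/λ₀ = √((1 + β)/(1 − β)) for a receding source ⇒ β = (r² − 1)/(r² + 1) with r = λ'/λ₀.
β = (1.5974 − 1)/(1.5974 + 1) ≈ 0.230.

0.230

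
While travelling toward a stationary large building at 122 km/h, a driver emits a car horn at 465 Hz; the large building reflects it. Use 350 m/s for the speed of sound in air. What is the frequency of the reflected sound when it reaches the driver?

122 km/h = 33.89 m/s.
The large building receives the sound from a moving source: f₁ = f₀ · v/(v − v_e) = 465 × 350/316.11 ≈ 515 Hz.
On the return leg the driver is a moving observer: f₂ = f₁ · (v + v_e)/v = 515 × 383.89/350 ≈ 565 Hz.
Equivalently f₂ = f₀ · (v + v_e)/(v − v_e).

565 Hz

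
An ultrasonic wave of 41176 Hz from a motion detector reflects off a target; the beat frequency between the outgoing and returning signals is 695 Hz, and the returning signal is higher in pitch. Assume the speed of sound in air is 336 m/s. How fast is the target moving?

Double Doppler shift off a moving reflector: f₂ = f₀ · (v + u)/(v − u) (u > 0 toward emitter).
Returning signal is higher, so f₂ = f₀ + Δf = 41176 + 695 = 41871 Hz.
Rearranging, u = v · (f₂ − f₀)/(f₂ + f₀) = 336 × 695/83047 ≈ 2.81 m/s.
So the target is moving at 2.81 m/s toward the emitter.

2.81 m/s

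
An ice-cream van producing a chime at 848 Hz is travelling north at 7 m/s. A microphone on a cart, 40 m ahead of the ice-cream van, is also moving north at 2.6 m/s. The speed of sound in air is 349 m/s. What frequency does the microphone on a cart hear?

The microphone on a cart is ahead, so the ice-cream van is moving toward it while the microphone on a cart is moving away from the ice-cream van.
Both move, so f' = f · (v − v_o)/(v − v_s).
f' = 848 × (349 − 2.6)/(349 − 7) = 848 × 346.4/342 ≈ 859 Hz.

859 Hz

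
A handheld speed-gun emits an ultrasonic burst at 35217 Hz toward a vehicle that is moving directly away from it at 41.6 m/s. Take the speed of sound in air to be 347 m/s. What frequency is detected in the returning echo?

27677 Hz

At the vehicle (a moving observer), f₁ = f₀ · (v − u)/v = 35217 × 305.4/347 ≈ 30995 Hz.
The reflection then acts as a moving source: f₂ = f₁ · v/(v + u) ≈ 27677 Hz.
Equivalently f₂ = f₀ · (v − u)/(v + u).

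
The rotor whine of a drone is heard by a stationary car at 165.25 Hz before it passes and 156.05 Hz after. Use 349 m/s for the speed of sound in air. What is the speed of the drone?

10.0 m/s

f₁/f₂ = (v + v_s)/(v − v_s), so v_s = v · (f₁ − f₂)/(f₁ + f₂).
v_s = 349 × (165.25 − 156.05)/(165.25 + 156.05) = 349 × 9.20/321.30 ≈ 10.0 m/s.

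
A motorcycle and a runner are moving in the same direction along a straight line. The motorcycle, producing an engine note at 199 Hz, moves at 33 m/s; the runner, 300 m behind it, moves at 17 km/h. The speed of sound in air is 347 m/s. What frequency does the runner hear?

184 Hz

17 km/h = 4.722 m/s.
The runner is behind, so the motorcycle is moving away from it while the runner is moving toward the motorcycle.
With source receding and observer approaching, f' = f · (v + v_o)/(v + v_s).
f' = 199 × (347 + 4.722)/(347 + 33) = 199 × 351.72/380 ≈ 184 Hz.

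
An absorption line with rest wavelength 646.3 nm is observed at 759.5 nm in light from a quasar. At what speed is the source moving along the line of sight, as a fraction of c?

0.160c

λ'/λ₀ = 1.1752 > 1 (redshift), so the source is receding.
λ'/λ₀ = √((1 + β)/(1 − β)) for a receding source ⇒ β = (r² − 1)/(r² + 1) with r = λ'/λ₀.
β = (1.3810 − 1)/(1.3810 + 1) ≈ 0.160.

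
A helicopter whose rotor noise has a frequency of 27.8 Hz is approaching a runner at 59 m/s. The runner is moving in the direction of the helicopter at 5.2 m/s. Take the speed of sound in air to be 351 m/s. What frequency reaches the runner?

Both move, so f' = f · (v + v_o)/(v − v_s).
f' = 27.8 × (351 + 5.2)/(351 − 59) = 27.8 × 356.2/292 ≈ 33.9 Hz.

33.9 Hz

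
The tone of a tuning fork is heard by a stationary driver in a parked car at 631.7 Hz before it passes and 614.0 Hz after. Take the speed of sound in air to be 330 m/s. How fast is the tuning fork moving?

4.7 m/s

f₁/f₂ = (v + v_s)/(v − v_s), so v_s = v · (f₁ − f₂)/(f₁ + f₂).
v_s = 330 × (631.7 − 614.0)/(631.7 + 614.0) = 330 × 17.7/1245.7 ≈ 4.7 m/s.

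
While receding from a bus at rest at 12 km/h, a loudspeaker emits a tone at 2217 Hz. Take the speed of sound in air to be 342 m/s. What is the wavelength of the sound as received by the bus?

15.6 cm

12 km/h = 3.333 m/s.
With the source moving away from a stationary observer, f' = f · v/(v + v_s).
f' = 2217 × 342/(342 + 3.333) ≈ 2196 Hz.
λ' = v/f' = 342/2195.6 ≈ 15.6 cm.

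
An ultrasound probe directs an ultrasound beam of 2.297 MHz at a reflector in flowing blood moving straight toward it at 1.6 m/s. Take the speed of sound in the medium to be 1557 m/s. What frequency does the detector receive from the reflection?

2.302 MHz

The reflector in flowing blood first receives the wave as a moving observer: f₁ = f₀ · (v + u)/v = 2.297 × (1557 + 1.6)/1557 ≈ 2.299 MHz.
On reflection it acts as a source moving toward the stationary detector: f₂ = f₁ · v/(v − u) = 2.299 × 1557/1555.4 ≈ 2.302 MHz.
Equivalently f₂ = f₀ · (v + u)/(v − u).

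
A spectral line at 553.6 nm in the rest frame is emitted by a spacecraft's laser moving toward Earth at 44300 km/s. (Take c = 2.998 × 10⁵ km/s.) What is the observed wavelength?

477.0 nm

β = v/c = 44300/299800 = 0.1478.
Relativistic Doppler for wavelength: λ' = λ₀ · √((1 − β)/(1 + β)).
λ' = 553.6 × √(0.8522/1.1478) = 553.6 × 0.86169 ≈ 477.0 nm.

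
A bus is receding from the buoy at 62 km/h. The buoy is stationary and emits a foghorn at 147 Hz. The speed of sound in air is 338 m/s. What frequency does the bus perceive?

140 Hz

62 km/h = 17.22 m/s.
Only the observer moves, away from the source, so f' = f · (v − v_o)/v.
f' = 147 × (338 − 17.22)/338 = 147 × 320.78/338 ≈ 140 Hz.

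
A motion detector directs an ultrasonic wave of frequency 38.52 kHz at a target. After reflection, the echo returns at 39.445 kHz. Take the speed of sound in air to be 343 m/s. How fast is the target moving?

4.1 m/s

Double Doppler shift off a moving reflector: f₂ = f₀ · (v + u)/(v − u) (u > 0 toward emitter).
Rearranging, u = v · (f₂ − f₀)/(f₂ + f₀) = 343 × 0.925/77.965 ≈ 4.1 m/s.
So the target is moving at 4.1 m/s toward the emitter.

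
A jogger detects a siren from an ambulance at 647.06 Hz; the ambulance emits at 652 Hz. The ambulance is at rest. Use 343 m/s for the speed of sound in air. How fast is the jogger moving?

2.60 m/s

f' < f, so the jogger is receding.
f' = f · (v − v_o)/v ⇒ v_o = v · |f'/f − 1|.
v_o = 343 × |647.06/652 − 1| = 343 × 0.007577 ≈ 2.60 m/s.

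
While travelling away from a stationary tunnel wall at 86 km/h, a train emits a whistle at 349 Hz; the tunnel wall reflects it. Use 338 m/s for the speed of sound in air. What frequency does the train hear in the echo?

303 Hz

86 km/h = 23.89 m/s.
The tunnel wall receives the sound from a moving source: f₁ = f₀ · v/(v + v_e) = 349 × 338/361.89 ≈ 326 Hz.
On the return leg the train is a moving observer: f₂ = f₁ · (v − v_e)/v = 326 × 314.11/338 ≈ 303 Hz.
Equivalently f₂ = f₀ · (v − v_e)/(v + v_e).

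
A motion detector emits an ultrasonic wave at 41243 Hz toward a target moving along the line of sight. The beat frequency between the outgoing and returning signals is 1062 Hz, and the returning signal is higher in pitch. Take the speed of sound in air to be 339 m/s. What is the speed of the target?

4.3 m/s

Double Doppler shift off a moving reflector: f₂ = f₀ · (v + u)/(v − u) (u > 0 toward emitter).
Returning signal is higher, so f₂ = f₀ + Δf = 41243 + 1062 = 42305 Hz.
Rearranging, u = v · (f₂ − f₀)/(f₂ + f₀) = 339 × 1062/83548 ≈ 4.3 m/s.
So the target is moving at 4.3 m/s toward the emitter.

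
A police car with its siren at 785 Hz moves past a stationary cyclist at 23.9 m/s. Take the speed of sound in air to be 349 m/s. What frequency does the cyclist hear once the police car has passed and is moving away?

735 Hz

Receding: f₂ = f · v/(v + v_s) = 785 × 349/372.9 ≈ 735 Hz.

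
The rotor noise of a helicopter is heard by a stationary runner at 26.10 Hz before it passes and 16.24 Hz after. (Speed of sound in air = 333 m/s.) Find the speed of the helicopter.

f₁/f₂ = (v + v_s)/(v − v_s), so v_s = v · (f₁ − f₂)/(f₁ + f₂).
v_s = 333 × (26.10 − 16.24)/(26.10 + 16.24) = 333 × 9.86/42.34 ≈ 78 m/s.

78 m/s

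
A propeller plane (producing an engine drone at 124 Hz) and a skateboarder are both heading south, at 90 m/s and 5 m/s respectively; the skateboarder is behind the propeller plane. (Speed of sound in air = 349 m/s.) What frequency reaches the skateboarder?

The skateboarder is behind, so the propeller plane is moving away from it while the skateboarder is moving toward the propeller plane.
Both move, so f' = f · (v + v_o)/(v + v_s).
f' = 124 × (349 + 5)/(349 + 90) = 124 × 354/439 ≈ 100 Hz.

100 Hz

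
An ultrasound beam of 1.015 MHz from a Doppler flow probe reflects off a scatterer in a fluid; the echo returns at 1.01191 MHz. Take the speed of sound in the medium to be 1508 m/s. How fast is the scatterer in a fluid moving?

2.30 m/s

Double Doppler shift off a moving reflector: f₂ = f₀ · (v + u)/(v − u) (u > 0 toward emitter).
Rearranging, u = v · (f₂ − f₀)/(f₂ + f₀) = 1508 × -0.00309/2.02691 ≈ -2.30 m/s.
So the scatterer in a fluid is moving at 2.30 m/s away from the emitter.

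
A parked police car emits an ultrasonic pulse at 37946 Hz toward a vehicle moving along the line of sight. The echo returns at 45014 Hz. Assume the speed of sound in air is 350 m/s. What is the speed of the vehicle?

30 m/s

Double Doppler shift off a moving reflector: f₂ = f₀ · (v + u)/(v − u) (u > 0 toward emitter).
Rearranging, u = v · (f₂ − f₀)/(f₂ + f₀) = 350 × 7068/82960 ≈ 30 m/s.
So the vehicle is moving at 30 m/s toward the emitter.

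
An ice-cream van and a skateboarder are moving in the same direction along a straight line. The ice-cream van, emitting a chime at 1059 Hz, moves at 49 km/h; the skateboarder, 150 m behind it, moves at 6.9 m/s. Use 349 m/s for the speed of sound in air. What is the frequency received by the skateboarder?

1039 Hz

49 km/h = 13.61 m/s.
The skateboarder is behind, so the ice-cream van is moving away from it while the skateboarder is moving toward the ice-cream van.
General Doppler shift: f' = f · (v + v_o)/(v + v_s).
f' = 1059 × (349 + 6.9)/(349 + 13.61) = 1059 × 355.9/362.61 ≈ 1039 Hz.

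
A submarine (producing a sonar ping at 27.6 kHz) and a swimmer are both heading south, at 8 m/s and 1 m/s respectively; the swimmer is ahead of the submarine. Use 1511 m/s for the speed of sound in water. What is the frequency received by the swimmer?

The swimmer is ahead, so the submarine is moving toward it while the swimmer is moving away from the submarine.
With source approaching and observer receding, f' = f · (v − v_o)/(v − v_s).
f' = 27.6 × (1511 − 1)/(1511 − 8) = 27.6 × 1510/1503 ≈ 27.7 kHz.

27.7 kHz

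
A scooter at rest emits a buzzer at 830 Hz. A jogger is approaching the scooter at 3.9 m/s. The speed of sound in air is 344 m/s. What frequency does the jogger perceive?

Moving observer, stationary source: f' = f · (v + v_o)/v.
f' = 830 × (344 + 3.9)/344 = 830 × 347.9/344 ≈ 839 Hz.

839 Hz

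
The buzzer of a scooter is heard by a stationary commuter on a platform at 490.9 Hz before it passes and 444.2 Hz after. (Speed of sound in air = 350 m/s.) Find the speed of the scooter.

f₁/f₂ = (v + v_s)/(v − v_s), so v_s = v · (f₁ − f₂)/(f₁ + f₂).
v_s = 350 × (490.9 − 444.2)/(490.9 + 444.2) = 350 × 46.7/935.1 ≈ 17.5 m/s.

17.5 m/s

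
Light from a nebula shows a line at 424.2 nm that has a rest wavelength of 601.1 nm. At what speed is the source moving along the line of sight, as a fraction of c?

0.335

λ'/λ₀ = 0.7057 < 1 (blueshift), so the source is approaching.
λ'/λ₀ = √((1 − β)/(1 + β)) for an approaching source ⇒ β = (1 − r²)/(1 + r²) with r = λ'/λ₀.
β = (1 − 0.4980)/(1 + 0.4980) ≈ 0.335.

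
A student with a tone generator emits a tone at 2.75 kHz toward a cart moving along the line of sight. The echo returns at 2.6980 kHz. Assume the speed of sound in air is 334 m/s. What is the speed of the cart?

3.2 m/s

Double Doppler shift off a moving reflector: f₂ = f₀ · (v + u)/(v − u) (u > 0 toward emitter).
Rearranging, u = v · (f₂ − f₀)/(f₂ + f₀) = 334 × -0.0520/5.4480 ≈ -3.2 m/s.
So the cart is moving at 3.2 m/s away from the emitter.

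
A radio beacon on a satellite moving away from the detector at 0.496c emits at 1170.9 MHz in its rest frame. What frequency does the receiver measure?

679.6 MHz

Relativistic Doppler for frequency: f' = f₀ · √((1 − β)/(1 + β)).
f' = 1170.9 × √(0.5040/1.4960) = 1170.9 × 0.58043 ≈ 679.6 MHz.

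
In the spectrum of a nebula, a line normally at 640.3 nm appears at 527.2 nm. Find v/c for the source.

0.192

λ'/λ₀ = 0.8234 < 1 (blueshift), so the source is approaching.
λ'/λ₀ = √((1 − β)/(1 + β)) for an approaching source ⇒ β = (1 − r²)/(1 + r²) with r = λ'/λ₀.
β = (1 − 0.6779)/(1 + 0.6779) ≈ 0.192.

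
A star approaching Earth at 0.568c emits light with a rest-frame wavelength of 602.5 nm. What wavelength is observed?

316.2 nm

Relativistic Doppler for wavelength: λ' = λ₀ · √((1 − β)/(1 + β)).
λ' = 602.5 × √(0.4320/1.5680) = 602.5 × 0.52489 ≈ 316.2 nm.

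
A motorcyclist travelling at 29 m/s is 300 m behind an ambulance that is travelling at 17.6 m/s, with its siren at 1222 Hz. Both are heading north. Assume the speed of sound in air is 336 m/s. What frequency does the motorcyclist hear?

The motorcyclist is behind, so the ambulance is moving away from it while the motorcyclist is moving toward the ambulance.
With source receding and observer approaching, f' = f · (v + v_o)/(v + v_s).
f' = 1222 × (336 + 29)/(336 + 17.6) = 1222 × 365/353.6 ≈ 1261 Hz.

1261 Hz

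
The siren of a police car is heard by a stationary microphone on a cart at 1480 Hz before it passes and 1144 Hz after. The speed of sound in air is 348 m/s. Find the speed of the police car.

f₁/f₂ = (v + v_s)/(v − v_s), so v_s = v · (f₁ − f₂)/(f₁ + f₂).
v_s = 348 × (1480 − 1144)/(1480 + 1144) = 348 × 336/2624 ≈ 45 m/s.

45 m/s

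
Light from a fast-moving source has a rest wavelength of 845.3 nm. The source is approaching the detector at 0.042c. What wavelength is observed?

Relativistic Doppler for wavelength: λ' = λ₀ · √((1 − β)/(1 + β)).
λ' = 845.3 × √(0.9580/1.0420) = 845.3 × 0.95885 ≈ 810.5 nm.

810.5 nm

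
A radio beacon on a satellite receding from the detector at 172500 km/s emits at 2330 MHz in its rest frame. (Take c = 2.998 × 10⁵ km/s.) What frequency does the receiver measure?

β = v/c = 172500/299800 = 0.5754.
Relativistic Doppler for frequency: f' = f₀ · √((1 − β)/(1 + β)).
f' = 2330 × √(0.4246/1.5754) = 2330 × 0.51916 ≈ 1209.7 MHz.

1209.7 MHz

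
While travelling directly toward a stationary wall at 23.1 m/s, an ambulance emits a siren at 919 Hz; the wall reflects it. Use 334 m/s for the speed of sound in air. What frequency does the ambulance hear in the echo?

The wall receives the sound from a moving source: f₁ = f₀ · v/(v − v_e) = 919 × 334/310.9 ≈ 987 Hz.
On the return leg the ambulance is a moving observer: f₂ = f₁ · (v + v_e)/v = 987 × 357.1/334 ≈ 1056 Hz.

1056 Hz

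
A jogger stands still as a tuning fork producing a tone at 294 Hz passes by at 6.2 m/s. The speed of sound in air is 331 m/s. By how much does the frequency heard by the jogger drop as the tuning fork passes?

11.0 Hz

Approaching: f₁ = f · v/(v − v_s) = 294 × 331/324.8 ≈ 299.6 Hz.
Receding: f₂ = f · v/(v + v_s) = 294 × 331/337.2 ≈ 288.6 Hz.
Drop: f₁ − f₂ = 2f·v·v_s/(v² − v_s²) = 2 × 294 × 331 × 6.2/(331² − 6.2²) ≈ 11.0 Hz.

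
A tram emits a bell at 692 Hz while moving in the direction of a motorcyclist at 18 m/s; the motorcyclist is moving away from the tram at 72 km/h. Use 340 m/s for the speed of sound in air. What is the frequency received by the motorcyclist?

688 Hz

72 km/h = 20 m/s.
Both move, so f' = f · (v − v_o)/(v − v_s).
f' = 692 × (340 − 20)/(340 − 18) = 692 × 320/322 ≈ 688 Hz.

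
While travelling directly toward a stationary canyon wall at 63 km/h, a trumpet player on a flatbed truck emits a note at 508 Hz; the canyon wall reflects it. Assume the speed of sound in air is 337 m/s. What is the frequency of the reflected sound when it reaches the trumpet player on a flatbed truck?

564 Hz

63 km/h = 17.5 m/s.
The canyon wall receives the sound from a moving source: f₁ = f₀ · v/(v − v_e) = 508 × 337/319.5 ≈ 536 Hz.
On the return leg the trumpet player on a flatbed truck is a moving observer: f₂ = f₁ · (v + v_e)/v = 536 × 354.5/337 ≈ 564 Hz.
Equivalently f₂ = f₀ · (v + v_e)/(v − v_e).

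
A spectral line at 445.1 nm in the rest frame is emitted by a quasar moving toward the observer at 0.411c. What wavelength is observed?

287.6 nm

Relativistic Doppler for wavelength: λ' = λ₀ · √((1 − β)/(1 + β)).
λ' = 445.1 × √(0.5890/1.4110) = 445.1 × 0.64609 ≈ 287.6 nm.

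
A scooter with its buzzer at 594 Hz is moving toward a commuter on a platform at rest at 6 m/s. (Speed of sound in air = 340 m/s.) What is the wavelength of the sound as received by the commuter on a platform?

56.2 cm

Moving source, stationary observer: f' = f · v/(v − v_s) since the source is approaching.
f' = 594 × 340/(340 − 6) ≈ 605 Hz.
λ' = v/f' = 340/604.671 ≈ 56.2 cm.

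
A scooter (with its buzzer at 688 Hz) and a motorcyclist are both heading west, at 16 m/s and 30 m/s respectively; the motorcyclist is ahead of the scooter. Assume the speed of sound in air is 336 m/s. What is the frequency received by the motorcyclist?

The motorcyclist is ahead, so the scooter is moving toward it while the motorcyclist is moving away from the scooter.
With source approaching and observer receding, f' = f · (v − v_o)/(v − v_s).
f' = 688 × (336 − 30)/(336 − 16) = 688 × 306/320 ≈ 658 Hz.

658 Hz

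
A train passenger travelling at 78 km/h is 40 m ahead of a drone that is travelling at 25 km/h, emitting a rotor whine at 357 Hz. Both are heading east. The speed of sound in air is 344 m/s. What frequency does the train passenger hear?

25 km/h = 6.944 m/s; 78 km/h = 21.67 m/s.
The train passenger is ahead, so the drone is moving toward it while the train passenger is moving away from the drone.
Both move, so f' = f · (v − v_o)/(v − v_s).
f' = 357 × (344 − 21.67)/(344 − 6.944) = 357 × 322.33/337.06 ≈ 341 Hz.

341 Hz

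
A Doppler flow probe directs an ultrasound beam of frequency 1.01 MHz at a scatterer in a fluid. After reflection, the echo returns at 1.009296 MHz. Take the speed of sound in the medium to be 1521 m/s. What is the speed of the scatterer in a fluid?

0.53 m/s

Double Doppler shift off a moving reflector: f₂ = f₀ · (v + u)/(v − u) (u > 0 toward emitter).
Rearranging, u = v · (f₂ − f₀)/(f₂ + f₀) = 1521 × -0.000704/2.019296 ≈ -0.53 m/s.
So the scatterer in a fluid is moving at 0.53 m/s away from the emitter.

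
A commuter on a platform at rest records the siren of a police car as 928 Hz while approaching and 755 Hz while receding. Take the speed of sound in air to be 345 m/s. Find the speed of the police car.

f₁/f₂ = (v + v_s)/(v − v_s), so v_s = v · (f₁ − f₂)/(f₁ + f₂).
v_s = 345 × (928 − 755)/(928 + 755) = 345 × 173/1683 ≈ 35 m/s.

35 m/s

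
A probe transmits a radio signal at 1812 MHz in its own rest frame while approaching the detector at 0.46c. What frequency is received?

2979.5 MHz

Relativistic Doppler for frequency: f' = f₀ · √((1 + β)/(1 − β)).
f' = 1812 × √(1.4600/0.5400) = 1812 × 1.64429 ≈ 2979.5 MHz.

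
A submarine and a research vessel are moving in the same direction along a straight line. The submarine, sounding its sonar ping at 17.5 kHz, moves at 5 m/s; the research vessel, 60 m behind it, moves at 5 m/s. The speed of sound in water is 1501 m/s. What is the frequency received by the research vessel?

17.50 kHz

The research vessel is behind, so the submarine is moving away from it while the research vessel is moving toward the submarine.
General Doppler shift: f' = f · (v + v_o)/(v + v_s).
f' = 17.5 × (1501 + 5)/(1501 + 5) = 17.5 × 1506/1506 ≈ 17.50 kHz.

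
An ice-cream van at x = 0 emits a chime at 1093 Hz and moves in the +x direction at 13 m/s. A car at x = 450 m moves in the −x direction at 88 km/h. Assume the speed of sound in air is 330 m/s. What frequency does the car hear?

1222 Hz

88 km/h = 24.44 m/s.
The observer lies on the +x side, so the source is heading toward the observer and the observer is heading toward the source.
With source approaching and observer approaching, f' = f · (v + v_o)/(v − v_s).
f' = 1093 × (330 + 24.44)/(330 − 13) = 1093 × 354.44/317 ≈ 1222 Hz.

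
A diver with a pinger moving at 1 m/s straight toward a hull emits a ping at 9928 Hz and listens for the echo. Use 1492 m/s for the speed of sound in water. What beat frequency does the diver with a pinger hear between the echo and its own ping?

The hull receives the sound from a moving source: f₁ = f₀ · v/(v − v_e) = 9928 × 1492/1491 ≈ 9934.66 Hz.
On the return leg the diver with a pinger is a moving observer: f₂ = f₁ · (v + v_e)/v = 9934.66 × 1493/1492 ≈ 9941.32 Hz.
Equivalently f₂ = f₀ · (v + v_e)/(v − v_e).
Beat against the emitted tone: |f₂ − f₀| = 2v_e·f₀/(v − v_e) = 2 × 1 × 9928/1491 ≈ 13.3 Hz.

13.3 Hz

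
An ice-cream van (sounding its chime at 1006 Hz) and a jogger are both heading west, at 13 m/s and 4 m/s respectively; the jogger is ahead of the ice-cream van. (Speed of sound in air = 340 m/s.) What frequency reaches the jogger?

1034 Hz

The jogger is ahead, so the ice-cream van is moving toward it while the jogger is moving away from the ice-cream van.
Both move, so f' = f · (v − v_o)/(v − v_s).
f' = 1006 × (340 − 4)/(340 − 13) = 1006 × 336/327 ≈ 1034 Hz.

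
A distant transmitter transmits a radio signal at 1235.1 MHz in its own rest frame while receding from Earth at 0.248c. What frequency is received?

958.7 MHz

Relativistic Doppler for frequency: f' = f₀ · √((1 − β)/(1 + β)).
f' = 1235.1 × √(0.7520/1.2480) = 1235.1 × 0.77625 ≈ 958.7 MHz.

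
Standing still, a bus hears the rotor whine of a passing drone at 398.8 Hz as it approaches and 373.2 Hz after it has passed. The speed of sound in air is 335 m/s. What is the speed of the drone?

f₁/f₂ = (v + v_s)/(v − v_s), so v_s = v · (f₁ − f₂)/(f₁ + f₂).
v_s = 335 × (398.8 − 373.2)/(398.8 + 373.2) = 335 × 25.6/772.0 ≈ 11.1 m/s.

11.1 m/s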